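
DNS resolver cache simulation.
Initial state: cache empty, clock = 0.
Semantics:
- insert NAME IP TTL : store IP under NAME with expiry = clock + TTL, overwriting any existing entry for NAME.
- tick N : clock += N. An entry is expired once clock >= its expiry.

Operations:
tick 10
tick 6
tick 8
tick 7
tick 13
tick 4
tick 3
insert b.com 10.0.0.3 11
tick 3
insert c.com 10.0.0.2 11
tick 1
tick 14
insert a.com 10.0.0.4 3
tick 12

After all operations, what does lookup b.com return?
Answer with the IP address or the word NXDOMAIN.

Op 1: tick 10 -> clock=10.
Op 2: tick 6 -> clock=16.
Op 3: tick 8 -> clock=24.
Op 4: tick 7 -> clock=31.
Op 5: tick 13 -> clock=44.
Op 6: tick 4 -> clock=48.
Op 7: tick 3 -> clock=51.
Op 8: insert b.com -> 10.0.0.3 (expiry=51+11=62). clock=51
Op 9: tick 3 -> clock=54.
Op 10: insert c.com -> 10.0.0.2 (expiry=54+11=65). clock=54
Op 11: tick 1 -> clock=55.
Op 12: tick 14 -> clock=69. purged={b.com,c.com}
Op 13: insert a.com -> 10.0.0.4 (expiry=69+3=72). clock=69
Op 14: tick 12 -> clock=81. purged={a.com}
lookup b.com: not in cache (expired or never inserted)

Answer: NXDOMAIN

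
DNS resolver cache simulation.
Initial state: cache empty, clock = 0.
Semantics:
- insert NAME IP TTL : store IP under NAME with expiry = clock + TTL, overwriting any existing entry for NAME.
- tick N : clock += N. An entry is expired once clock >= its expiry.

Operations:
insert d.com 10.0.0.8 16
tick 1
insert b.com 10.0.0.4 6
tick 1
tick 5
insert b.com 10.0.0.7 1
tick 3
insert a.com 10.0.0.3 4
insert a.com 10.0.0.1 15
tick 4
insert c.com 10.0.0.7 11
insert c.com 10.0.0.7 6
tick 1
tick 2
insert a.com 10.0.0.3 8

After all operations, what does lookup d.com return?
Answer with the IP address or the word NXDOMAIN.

Op 1: insert d.com -> 10.0.0.8 (expiry=0+16=16). clock=0
Op 2: tick 1 -> clock=1.
Op 3: insert b.com -> 10.0.0.4 (expiry=1+6=7). clock=1
Op 4: tick 1 -> clock=2.
Op 5: tick 5 -> clock=7. purged={b.com}
Op 6: insert b.com -> 10.0.0.7 (expiry=7+1=8). clock=7
Op 7: tick 3 -> clock=10. purged={b.com}
Op 8: insert a.com -> 10.0.0.3 (expiry=10+4=14). clock=10
Op 9: insert a.com -> 10.0.0.1 (expiry=10+15=25). clock=10
Op 10: tick 4 -> clock=14.
Op 11: insert c.com -> 10.0.0.7 (expiry=14+11=25). clock=14
Op 12: insert c.com -> 10.0.0.7 (expiry=14+6=20). clock=14
Op 13: tick 1 -> clock=15.
Op 14: tick 2 -> clock=17. purged={d.com}
Op 15: insert a.com -> 10.0.0.3 (expiry=17+8=25). clock=17
lookup d.com: not in cache (expired or never inserted)

Answer: NXDOMAIN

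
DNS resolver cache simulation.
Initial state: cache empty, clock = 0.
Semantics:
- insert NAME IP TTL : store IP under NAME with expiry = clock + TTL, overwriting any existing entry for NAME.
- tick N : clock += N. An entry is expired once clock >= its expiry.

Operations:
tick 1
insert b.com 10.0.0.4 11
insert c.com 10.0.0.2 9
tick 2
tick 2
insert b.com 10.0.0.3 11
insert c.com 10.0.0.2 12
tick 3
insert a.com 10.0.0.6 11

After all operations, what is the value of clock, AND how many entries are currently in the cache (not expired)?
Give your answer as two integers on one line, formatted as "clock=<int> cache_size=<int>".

Op 1: tick 1 -> clock=1.
Op 2: insert b.com -> 10.0.0.4 (expiry=1+11=12). clock=1
Op 3: insert c.com -> 10.0.0.2 (expiry=1+9=10). clock=1
Op 4: tick 2 -> clock=3.
Op 5: tick 2 -> clock=5.
Op 6: insert b.com -> 10.0.0.3 (expiry=5+11=16). clock=5
Op 7: insert c.com -> 10.0.0.2 (expiry=5+12=17). clock=5
Op 8: tick 3 -> clock=8.
Op 9: insert a.com -> 10.0.0.6 (expiry=8+11=19). clock=8
Final clock = 8
Final cache (unexpired): {a.com,b.com,c.com} -> size=3

Answer: clock=8 cache_size=3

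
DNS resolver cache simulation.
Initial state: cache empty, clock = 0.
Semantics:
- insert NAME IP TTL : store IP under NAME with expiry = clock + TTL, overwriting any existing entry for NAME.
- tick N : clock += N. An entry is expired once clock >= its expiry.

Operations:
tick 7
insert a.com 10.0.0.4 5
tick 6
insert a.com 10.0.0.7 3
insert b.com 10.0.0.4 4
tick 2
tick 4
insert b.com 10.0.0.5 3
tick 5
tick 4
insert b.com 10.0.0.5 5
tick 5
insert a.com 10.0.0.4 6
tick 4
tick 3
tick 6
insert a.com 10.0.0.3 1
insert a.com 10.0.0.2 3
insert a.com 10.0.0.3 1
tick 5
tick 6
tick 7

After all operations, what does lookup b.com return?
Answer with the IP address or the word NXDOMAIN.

Op 1: tick 7 -> clock=7.
Op 2: insert a.com -> 10.0.0.4 (expiry=7+5=12). clock=7
Op 3: tick 6 -> clock=13. purged={a.com}
Op 4: insert a.com -> 10.0.0.7 (expiry=13+3=16). clock=13
Op 5: insert b.com -> 10.0.0.4 (expiry=13+4=17). clock=13
Op 6: tick 2 -> clock=15.
Op 7: tick 4 -> clock=19. purged={a.com,b.com}
Op 8: insert b.com -> 10.0.0.5 (expiry=19+3=22). clock=19
Op 9: tick 5 -> clock=24. purged={b.com}
Op 10: tick 4 -> clock=28.
Op 11: insert b.com -> 10.0.0.5 (expiry=28+5=33). clock=28
Op 12: tick 5 -> clock=33. purged={b.com}
Op 13: insert a.com -> 10.0.0.4 (expiry=33+6=39). clock=33
Op 14: tick 4 -> clock=37.
Op 15: tick 3 -> clock=40. purged={a.com}
Op 16: tick 6 -> clock=46.
Op 17: insert a.com -> 10.0.0.3 (expiry=46+1=47). clock=46
Op 18: insert a.com -> 10.0.0.2 (expiry=46+3=49). clock=46
Op 19: insert a.com -> 10.0.0.3 (expiry=46+1=47). clock=46
Op 20: tick 5 -> clock=51. purged={a.com}
Op 21: tick 6 -> clock=57.
Op 22: tick 7 -> clock=64.
lookup b.com: not in cache (expired or never inserted)

Answer: NXDOMAIN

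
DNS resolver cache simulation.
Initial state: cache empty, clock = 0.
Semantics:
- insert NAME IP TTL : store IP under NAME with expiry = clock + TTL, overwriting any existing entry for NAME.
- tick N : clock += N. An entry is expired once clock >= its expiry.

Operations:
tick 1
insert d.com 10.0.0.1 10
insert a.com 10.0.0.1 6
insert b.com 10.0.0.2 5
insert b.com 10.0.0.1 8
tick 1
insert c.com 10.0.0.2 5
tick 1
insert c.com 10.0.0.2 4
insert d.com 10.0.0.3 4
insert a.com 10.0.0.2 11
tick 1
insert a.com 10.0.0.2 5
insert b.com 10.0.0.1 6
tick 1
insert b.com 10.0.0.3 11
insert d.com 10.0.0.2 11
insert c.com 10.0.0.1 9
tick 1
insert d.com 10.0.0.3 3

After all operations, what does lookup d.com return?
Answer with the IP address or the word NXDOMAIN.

Answer: 10.0.0.3

Derivation:
Op 1: tick 1 -> clock=1.
Op 2: insert d.com -> 10.0.0.1 (expiry=1+10=11). clock=1
Op 3: insert a.com -> 10.0.0.1 (expiry=1+6=7). clock=1
Op 4: insert b.com -> 10.0.0.2 (expiry=1+5=6). clock=1
Op 5: insert b.com -> 10.0.0.1 (expiry=1+8=9). clock=1
Op 6: tick 1 -> clock=2.
Op 7: insert c.com -> 10.0.0.2 (expiry=2+5=7). clock=2
Op 8: tick 1 -> clock=3.
Op 9: insert c.com -> 10.0.0.2 (expiry=3+4=7). clock=3
Op 10: insert d.com -> 10.0.0.3 (expiry=3+4=7). clock=3
Op 11: insert a.com -> 10.0.0.2 (expiry=3+11=14). clock=3
Op 12: tick 1 -> clock=4.
Op 13: insert a.com -> 10.0.0.2 (expiry=4+5=9). clock=4
Op 14: insert b.com -> 10.0.0.1 (expiry=4+6=10). clock=4
Op 15: tick 1 -> clock=5.
Op 16: insert b.com -> 10.0.0.3 (expiry=5+11=16). clock=5
Op 17: insert d.com -> 10.0.0.2 (expiry=5+11=16). clock=5
Op 18: insert c.com -> 10.0.0.1 (expiry=5+9=14). clock=5
Op 19: tick 1 -> clock=6.
Op 20: insert d.com -> 10.0.0.3 (expiry=6+3=9). clock=6
lookup d.com: present, ip=10.0.0.3 expiry=9 > clock=6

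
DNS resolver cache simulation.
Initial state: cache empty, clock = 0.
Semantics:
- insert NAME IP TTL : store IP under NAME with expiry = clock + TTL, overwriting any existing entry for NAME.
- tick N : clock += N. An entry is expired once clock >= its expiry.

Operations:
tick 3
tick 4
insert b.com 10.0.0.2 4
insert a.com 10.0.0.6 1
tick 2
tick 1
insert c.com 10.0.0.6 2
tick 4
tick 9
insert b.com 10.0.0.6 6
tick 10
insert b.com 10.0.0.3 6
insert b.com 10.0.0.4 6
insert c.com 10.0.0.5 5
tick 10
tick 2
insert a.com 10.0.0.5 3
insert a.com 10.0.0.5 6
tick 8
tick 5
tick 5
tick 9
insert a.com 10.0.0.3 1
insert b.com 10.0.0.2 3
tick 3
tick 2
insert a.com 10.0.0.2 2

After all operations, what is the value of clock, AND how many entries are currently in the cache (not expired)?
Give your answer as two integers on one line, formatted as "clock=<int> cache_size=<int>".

Op 1: tick 3 -> clock=3.
Op 2: tick 4 -> clock=7.
Op 3: insert b.com -> 10.0.0.2 (expiry=7+4=11). clock=7
Op 4: insert a.com -> 10.0.0.6 (expiry=7+1=8). clock=7
Op 5: tick 2 -> clock=9. purged={a.com}
Op 6: tick 1 -> clock=10.
Op 7: insert c.com -> 10.0.0.6 (expiry=10+2=12). clock=10
Op 8: tick 4 -> clock=14. purged={b.com,c.com}
Op 9: tick 9 -> clock=23.
Op 10: insert b.com -> 10.0.0.6 (expiry=23+6=29). clock=23
Op 11: tick 10 -> clock=33. purged={b.com}
Op 12: insert b.com -> 10.0.0.3 (expiry=33+6=39). clock=33
Op 13: insert b.com -> 10.0.0.4 (expiry=33+6=39). clock=33
Op 14: insert c.com -> 10.0.0.5 (expiry=33+5=38). clock=33
Op 15: tick 10 -> clock=43. purged={b.com,c.com}
Op 16: tick 2 -> clock=45.
Op 17: insert a.com -> 10.0.0.5 (expiry=45+3=48). clock=45
Op 18: insert a.com -> 10.0.0.5 (expiry=45+6=51). clock=45
Op 19: tick 8 -> clock=53. purged={a.com}
Op 20: tick 5 -> clock=58.
Op 21: tick 5 -> clock=63.
Op 22: tick 9 -> clock=72.
Op 23: insert a.com -> 10.0.0.3 (expiry=72+1=73). clock=72
Op 24: insert b.com -> 10.0.0.2 (expiry=72+3=75). clock=72
Op 25: tick 3 -> clock=75. purged={a.com,b.com}
Op 26: tick 2 -> clock=77.
Op 27: insert a.com -> 10.0.0.2 (expiry=77+2=79). clock=77
Final clock = 77
Final cache (unexpired): {a.com} -> size=1

Answer: clock=77 cache_size=1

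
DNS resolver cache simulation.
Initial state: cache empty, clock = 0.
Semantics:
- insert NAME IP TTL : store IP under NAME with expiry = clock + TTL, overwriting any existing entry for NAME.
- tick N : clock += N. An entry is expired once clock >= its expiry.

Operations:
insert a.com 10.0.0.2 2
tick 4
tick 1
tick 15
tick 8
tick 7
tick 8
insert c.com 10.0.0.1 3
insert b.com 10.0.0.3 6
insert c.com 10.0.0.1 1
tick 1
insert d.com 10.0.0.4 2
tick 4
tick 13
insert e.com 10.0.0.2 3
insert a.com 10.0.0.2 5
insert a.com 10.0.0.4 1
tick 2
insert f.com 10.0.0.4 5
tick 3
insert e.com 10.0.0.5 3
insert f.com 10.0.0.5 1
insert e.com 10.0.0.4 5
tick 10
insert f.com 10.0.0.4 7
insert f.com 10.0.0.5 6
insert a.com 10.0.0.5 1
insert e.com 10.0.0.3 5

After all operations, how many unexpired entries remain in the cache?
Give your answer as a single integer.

Op 1: insert a.com -> 10.0.0.2 (expiry=0+2=2). clock=0
Op 2: tick 4 -> clock=4. purged={a.com}
Op 3: tick 1 -> clock=5.
Op 4: tick 15 -> clock=20.
Op 5: tick 8 -> clock=28.
Op 6: tick 7 -> clock=35.
Op 7: tick 8 -> clock=43.
Op 8: insert c.com -> 10.0.0.1 (expiry=43+3=46). clock=43
Op 9: insert b.com -> 10.0.0.3 (expiry=43+6=49). clock=43
Op 10: insert c.com -> 10.0.0.1 (expiry=43+1=44). clock=43
Op 11: tick 1 -> clock=44. purged={c.com}
Op 12: insert d.com -> 10.0.0.4 (expiry=44+2=46). clock=44
Op 13: tick 4 -> clock=48. purged={d.com}
Op 14: tick 13 -> clock=61. purged={b.com}
Op 15: insert e.com -> 10.0.0.2 (expiry=61+3=64). clock=61
Op 16: insert a.com -> 10.0.0.2 (expiry=61+5=66). clock=61
Op 17: insert a.com -> 10.0.0.4 (expiry=61+1=62). clock=61
Op 18: tick 2 -> clock=63. purged={a.com}
Op 19: insert f.com -> 10.0.0.4 (expiry=63+5=68). clock=63
Op 20: tick 3 -> clock=66. purged={e.com}
Op 21: insert e.com -> 10.0.0.5 (expiry=66+3=69). clock=66
Op 22: insert f.com -> 10.0.0.5 (expiry=66+1=67). clock=66
Op 23: insert e.com -> 10.0.0.4 (expiry=66+5=71). clock=66
Op 24: tick 10 -> clock=76. purged={e.com,f.com}
Op 25: insert f.com -> 10.0.0.4 (expiry=76+7=83). clock=76
Op 26: insert f.com -> 10.0.0.5 (expiry=76+6=82). clock=76
Op 27: insert a.com -> 10.0.0.5 (expiry=76+1=77). clock=76
Op 28: insert e.com -> 10.0.0.3 (expiry=76+5=81). clock=76
Final cache (unexpired): {a.com,e.com,f.com} -> size=3

Answer: 3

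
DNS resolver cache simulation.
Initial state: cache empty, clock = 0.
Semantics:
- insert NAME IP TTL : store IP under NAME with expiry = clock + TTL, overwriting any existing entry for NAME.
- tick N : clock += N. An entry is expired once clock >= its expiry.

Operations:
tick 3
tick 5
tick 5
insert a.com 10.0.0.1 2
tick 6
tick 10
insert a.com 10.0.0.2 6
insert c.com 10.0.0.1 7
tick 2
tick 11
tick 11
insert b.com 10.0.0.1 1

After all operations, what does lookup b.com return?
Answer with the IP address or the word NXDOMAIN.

Answer: 10.0.0.1

Derivation:
Op 1: tick 3 -> clock=3.
Op 2: tick 5 -> clock=8.
Op 3: tick 5 -> clock=13.
Op 4: insert a.com -> 10.0.0.1 (expiry=13+2=15). clock=13
Op 5: tick 6 -> clock=19. purged={a.com}
Op 6: tick 10 -> clock=29.
Op 7: insert a.com -> 10.0.0.2 (expiry=29+6=35). clock=29
Op 8: insert c.com -> 10.0.0.1 (expiry=29+7=36). clock=29
Op 9: tick 2 -> clock=31.
Op 10: tick 11 -> clock=42. purged={a.com,c.com}
Op 11: tick 11 -> clock=53.
Op 12: insert b.com -> 10.0.0.1 (expiry=53+1=54). clock=53
lookup b.com: present, ip=10.0.0.1 expiry=54 > clock=53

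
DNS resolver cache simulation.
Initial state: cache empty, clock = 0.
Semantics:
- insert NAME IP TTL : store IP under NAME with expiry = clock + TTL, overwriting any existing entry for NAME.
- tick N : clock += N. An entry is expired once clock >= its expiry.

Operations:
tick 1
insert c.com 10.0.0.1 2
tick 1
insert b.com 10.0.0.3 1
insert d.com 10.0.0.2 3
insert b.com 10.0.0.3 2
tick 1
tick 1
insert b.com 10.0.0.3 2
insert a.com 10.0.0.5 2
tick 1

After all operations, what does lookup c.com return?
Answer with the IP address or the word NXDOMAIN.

Answer: NXDOMAIN

Derivation:
Op 1: tick 1 -> clock=1.
Op 2: insert c.com -> 10.0.0.1 (expiry=1+2=3). clock=1
Op 3: tick 1 -> clock=2.
Op 4: insert b.com -> 10.0.0.3 (expiry=2+1=3). clock=2
Op 5: insert d.com -> 10.0.0.2 (expiry=2+3=5). clock=2
Op 6: insert b.com -> 10.0.0.3 (expiry=2+2=4). clock=2
Op 7: tick 1 -> clock=3. purged={c.com}
Op 8: tick 1 -> clock=4. purged={b.com}
Op 9: insert b.com -> 10.0.0.3 (expiry=4+2=6). clock=4
Op 10: insert a.com -> 10.0.0.5 (expiry=4+2=6). clock=4
Op 11: tick 1 -> clock=5. purged={d.com}
lookup c.com: not in cache (expired or never inserted)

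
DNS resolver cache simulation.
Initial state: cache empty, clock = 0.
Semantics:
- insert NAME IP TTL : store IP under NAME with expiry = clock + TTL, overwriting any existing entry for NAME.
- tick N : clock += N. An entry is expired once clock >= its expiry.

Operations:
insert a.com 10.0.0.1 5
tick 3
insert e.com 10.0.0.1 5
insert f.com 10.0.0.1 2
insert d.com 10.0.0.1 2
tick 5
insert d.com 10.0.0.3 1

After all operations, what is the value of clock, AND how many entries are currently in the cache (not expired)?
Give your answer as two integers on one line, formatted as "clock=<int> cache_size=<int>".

Op 1: insert a.com -> 10.0.0.1 (expiry=0+5=5). clock=0
Op 2: tick 3 -> clock=3.
Op 3: insert e.com -> 10.0.0.1 (expiry=3+5=8). clock=3
Op 4: insert f.com -> 10.0.0.1 (expiry=3+2=5). clock=3
Op 5: insert d.com -> 10.0.0.1 (expiry=3+2=5). clock=3
Op 6: tick 5 -> clock=8. purged={a.com,d.com,e.com,f.com}
Op 7: insert d.com -> 10.0.0.3 (expiry=8+1=9). clock=8
Final clock = 8
Final cache (unexpired): {d.com} -> size=1

Answer: clock=8 cache_size=1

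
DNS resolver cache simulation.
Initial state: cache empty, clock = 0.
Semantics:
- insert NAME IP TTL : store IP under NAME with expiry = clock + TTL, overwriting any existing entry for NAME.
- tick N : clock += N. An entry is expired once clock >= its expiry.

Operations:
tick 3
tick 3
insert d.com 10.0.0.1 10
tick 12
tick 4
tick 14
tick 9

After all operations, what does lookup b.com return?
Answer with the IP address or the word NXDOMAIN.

Answer: NXDOMAIN

Derivation:
Op 1: tick 3 -> clock=3.
Op 2: tick 3 -> clock=6.
Op 3: insert d.com -> 10.0.0.1 (expiry=6+10=16). clock=6
Op 4: tick 12 -> clock=18. purged={d.com}
Op 5: tick 4 -> clock=22.
Op 6: tick 14 -> clock=36.
Op 7: tick 9 -> clock=45.
lookup b.com: not in cache (expired or never inserted)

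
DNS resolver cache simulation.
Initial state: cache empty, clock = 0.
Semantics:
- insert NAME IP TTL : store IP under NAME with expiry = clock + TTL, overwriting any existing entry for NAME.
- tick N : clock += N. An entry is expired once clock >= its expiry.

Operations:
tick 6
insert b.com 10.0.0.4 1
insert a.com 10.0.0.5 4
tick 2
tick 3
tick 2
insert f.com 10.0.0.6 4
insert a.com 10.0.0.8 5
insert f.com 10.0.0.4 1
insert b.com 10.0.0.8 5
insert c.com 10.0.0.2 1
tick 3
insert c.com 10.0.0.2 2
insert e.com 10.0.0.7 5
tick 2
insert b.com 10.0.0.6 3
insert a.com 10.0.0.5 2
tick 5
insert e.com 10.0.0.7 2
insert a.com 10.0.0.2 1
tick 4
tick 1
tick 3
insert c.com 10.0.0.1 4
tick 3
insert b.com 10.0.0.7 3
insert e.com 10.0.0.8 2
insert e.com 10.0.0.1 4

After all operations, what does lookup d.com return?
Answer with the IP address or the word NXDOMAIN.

Answer: NXDOMAIN

Derivation:
Op 1: tick 6 -> clock=6.
Op 2: insert b.com -> 10.0.0.4 (expiry=6+1=7). clock=6
Op 3: insert a.com -> 10.0.0.5 (expiry=6+4=10). clock=6
Op 4: tick 2 -> clock=8. purged={b.com}
Op 5: tick 3 -> clock=11. purged={a.com}
Op 6: tick 2 -> clock=13.
Op 7: insert f.com -> 10.0.0.6 (expiry=13+4=17). clock=13
Op 8: insert a.com -> 10.0.0.8 (expiry=13+5=18). clock=13
Op 9: insert f.com -> 10.0.0.4 (expiry=13+1=14). clock=13
Op 10: insert b.com -> 10.0.0.8 (expiry=13+5=18). clock=13
Op 11: insert c.com -> 10.0.0.2 (expiry=13+1=14). clock=13
Op 12: tick 3 -> clock=16. purged={c.com,f.com}
Op 13: insert c.com -> 10.0.0.2 (expiry=16+2=18). clock=16
Op 14: insert e.com -> 10.0.0.7 (expiry=16+5=21). clock=16
Op 15: tick 2 -> clock=18. purged={a.com,b.com,c.com}
Op 16: insert b.com -> 10.0.0.6 (expiry=18+3=21). clock=18
Op 17: insert a.com -> 10.0.0.5 (expiry=18+2=20). clock=18
Op 18: tick 5 -> clock=23. purged={a.com,b.com,e.com}
Op 19: insert e.com -> 10.0.0.7 (expiry=23+2=25). clock=23
Op 20: insert a.com -> 10.0.0.2 (expiry=23+1=24). clock=23
Op 21: tick 4 -> clock=27. purged={a.com,e.com}
Op 22: tick 1 -> clock=28.
Op 23: tick 3 -> clock=31.
Op 24: insert c.com -> 10.0.0.1 (expiry=31+4=35). clock=31
Op 25: tick 3 -> clock=34.
Op 26: insert b.com -> 10.0.0.7 (expiry=34+3=37). clock=34
Op 27: insert e.com -> 10.0.0.8 (expiry=34+2=36). clock=34
Op 28: insert e.com -> 10.0.0.1 (expiry=34+4=38). clock=34
lookup d.com: not in cache (expired or never inserted)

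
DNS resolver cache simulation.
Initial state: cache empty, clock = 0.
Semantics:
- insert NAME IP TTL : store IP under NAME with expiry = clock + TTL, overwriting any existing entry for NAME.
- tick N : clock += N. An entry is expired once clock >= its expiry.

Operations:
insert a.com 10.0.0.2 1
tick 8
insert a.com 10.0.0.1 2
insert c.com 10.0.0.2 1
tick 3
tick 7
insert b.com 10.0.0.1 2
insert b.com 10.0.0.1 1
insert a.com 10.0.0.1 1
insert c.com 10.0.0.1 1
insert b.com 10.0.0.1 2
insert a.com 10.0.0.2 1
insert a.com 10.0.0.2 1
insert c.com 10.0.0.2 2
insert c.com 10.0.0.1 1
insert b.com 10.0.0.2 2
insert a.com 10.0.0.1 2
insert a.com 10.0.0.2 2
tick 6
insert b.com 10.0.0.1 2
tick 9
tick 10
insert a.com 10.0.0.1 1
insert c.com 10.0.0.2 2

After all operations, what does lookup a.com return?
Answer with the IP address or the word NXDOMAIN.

Op 1: insert a.com -> 10.0.0.2 (expiry=0+1=1). clock=0
Op 2: tick 8 -> clock=8. purged={a.com}
Op 3: insert a.com -> 10.0.0.1 (expiry=8+2=10). clock=8
Op 4: insert c.com -> 10.0.0.2 (expiry=8+1=9). clock=8
Op 5: tick 3 -> clock=11. purged={a.com,c.com}
Op 6: tick 7 -> clock=18.
Op 7: insert b.com -> 10.0.0.1 (expiry=18+2=20). clock=18
Op 8: insert b.com -> 10.0.0.1 (expiry=18+1=19). clock=18
Op 9: insert a.com -> 10.0.0.1 (expiry=18+1=19). clock=18
Op 10: insert c.com -> 10.0.0.1 (expiry=18+1=19). clock=18
Op 11: insert b.com -> 10.0.0.1 (expiry=18+2=20). clock=18
Op 12: insert a.com -> 10.0.0.2 (expiry=18+1=19). clock=18
Op 13: insert a.com -> 10.0.0.2 (expiry=18+1=19). clock=18
Op 14: insert c.com -> 10.0.0.2 (expiry=18+2=20). clock=18
Op 15: insert c.com -> 10.0.0.1 (expiry=18+1=19). clock=18
Op 16: insert b.com -> 10.0.0.2 (expiry=18+2=20). clock=18
Op 17: insert a.com -> 10.0.0.1 (expiry=18+2=20). clock=18
Op 18: insert a.com -> 10.0.0.2 (expiry=18+2=20). clock=18
Op 19: tick 6 -> clock=24. purged={a.com,b.com,c.com}
Op 20: insert b.com -> 10.0.0.1 (expiry=24+2=26). clock=24
Op 21: tick 9 -> clock=33. purged={b.com}
Op 22: tick 10 -> clock=43.
Op 23: insert a.com -> 10.0.0.1 (expiry=43+1=44). clock=43
Op 24: insert c.com -> 10.0.0.2 (expiry=43+2=45). clock=43
lookup a.com: present, ip=10.0.0.1 expiry=44 > clock=43

Answer: 10.0.0.1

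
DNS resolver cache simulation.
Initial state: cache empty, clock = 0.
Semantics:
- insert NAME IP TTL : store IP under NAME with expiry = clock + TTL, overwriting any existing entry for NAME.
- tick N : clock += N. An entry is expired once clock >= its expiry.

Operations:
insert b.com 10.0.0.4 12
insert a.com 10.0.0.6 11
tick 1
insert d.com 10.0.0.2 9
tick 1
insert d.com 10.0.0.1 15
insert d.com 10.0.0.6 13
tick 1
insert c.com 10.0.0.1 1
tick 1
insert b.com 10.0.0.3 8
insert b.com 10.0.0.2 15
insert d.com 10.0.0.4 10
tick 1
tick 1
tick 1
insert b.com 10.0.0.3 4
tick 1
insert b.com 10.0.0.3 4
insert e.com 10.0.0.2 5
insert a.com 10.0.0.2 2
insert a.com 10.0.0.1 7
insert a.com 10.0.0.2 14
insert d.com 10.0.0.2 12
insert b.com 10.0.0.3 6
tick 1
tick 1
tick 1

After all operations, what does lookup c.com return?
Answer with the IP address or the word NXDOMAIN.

Answer: NXDOMAIN

Derivation:
Op 1: insert b.com -> 10.0.0.4 (expiry=0+12=12). clock=0
Op 2: insert a.com -> 10.0.0.6 (expiry=0+11=11). clock=0
Op 3: tick 1 -> clock=1.
Op 4: insert d.com -> 10.0.0.2 (expiry=1+9=10). clock=1
Op 5: tick 1 -> clock=2.
Op 6: insert d.com -> 10.0.0.1 (expiry=2+15=17). clock=2
Op 7: insert d.com -> 10.0.0.6 (expiry=2+13=15). clock=2
Op 8: tick 1 -> clock=3.
Op 9: insert c.com -> 10.0.0.1 (expiry=3+1=4). clock=3
Op 10: tick 1 -> clock=4. purged={c.com}
Op 11: insert b.com -> 10.0.0.3 (expiry=4+8=12). clock=4
Op 12: insert b.com -> 10.0.0.2 (expiry=4+15=19). clock=4
Op 13: insert d.com -> 10.0.0.4 (expiry=4+10=14). clock=4
Op 14: tick 1 -> clock=5.
Op 15: tick 1 -> clock=6.
Op 16: tick 1 -> clock=7.
Op 17: insert b.com -> 10.0.0.3 (expiry=7+4=11). clock=7
Op 18: tick 1 -> clock=8.
Op 19: insert b.com -> 10.0.0.3 (expiry=8+4=12). clock=8
Op 20: insert e.com -> 10.0.0.2 (expiry=8+5=13). clock=8
Op 21: insert a.com -> 10.0.0.2 (expiry=8+2=10). clock=8
Op 22: insert a.com -> 10.0.0.1 (expiry=8+7=15). clock=8
Op 23: insert a.com -> 10.0.0.2 (expiry=8+14=22). clock=8
Op 24: insert d.com -> 10.0.0.2 (expiry=8+12=20). clock=8
Op 25: insert b.com -> 10.0.0.3 (expiry=8+6=14). clock=8
Op 26: tick 1 -> clock=9.
Op 27: tick 1 -> clock=10.
Op 28: tick 1 -> clock=11.
lookup c.com: not in cache (expired or never inserted)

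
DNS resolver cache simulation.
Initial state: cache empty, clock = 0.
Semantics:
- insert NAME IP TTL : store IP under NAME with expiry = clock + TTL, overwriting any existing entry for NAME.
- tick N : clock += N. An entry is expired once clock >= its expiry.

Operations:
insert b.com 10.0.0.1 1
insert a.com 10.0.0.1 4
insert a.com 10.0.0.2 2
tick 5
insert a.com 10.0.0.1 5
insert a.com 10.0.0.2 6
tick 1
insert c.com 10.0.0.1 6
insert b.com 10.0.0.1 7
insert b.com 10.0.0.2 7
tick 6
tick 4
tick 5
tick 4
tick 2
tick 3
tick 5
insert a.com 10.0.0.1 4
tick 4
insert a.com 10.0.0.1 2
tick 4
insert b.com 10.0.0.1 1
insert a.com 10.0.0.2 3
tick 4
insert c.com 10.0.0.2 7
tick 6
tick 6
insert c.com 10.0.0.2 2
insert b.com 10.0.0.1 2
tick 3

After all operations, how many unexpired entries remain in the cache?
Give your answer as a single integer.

Op 1: insert b.com -> 10.0.0.1 (expiry=0+1=1). clock=0
Op 2: insert a.com -> 10.0.0.1 (expiry=0+4=4). clock=0
Op 3: insert a.com -> 10.0.0.2 (expiry=0+2=2). clock=0
Op 4: tick 5 -> clock=5. purged={a.com,b.com}
Op 5: insert a.com -> 10.0.0.1 (expiry=5+5=10). clock=5
Op 6: insert a.com -> 10.0.0.2 (expiry=5+6=11). clock=5
Op 7: tick 1 -> clock=6.
Op 8: insert c.com -> 10.0.0.1 (expiry=6+6=12). clock=6
Op 9: insert b.com -> 10.0.0.1 (expiry=6+7=13). clock=6
Op 10: insert b.com -> 10.0.0.2 (expiry=6+7=13). clock=6
Op 11: tick 6 -> clock=12. purged={a.com,c.com}
Op 12: tick 4 -> clock=16. purged={b.com}
Op 13: tick 5 -> clock=21.
Op 14: tick 4 -> clock=25.
Op 15: tick 2 -> clock=27.
Op 16: tick 3 -> clock=30.
Op 17: tick 5 -> clock=35.
Op 18: insert a.com -> 10.0.0.1 (expiry=35+4=39). clock=35
Op 19: tick 4 -> clock=39. purged={a.com}
Op 20: insert a.com -> 10.0.0.1 (expiry=39+2=41). clock=39
Op 21: tick 4 -> clock=43. purged={a.com}
Op 22: insert b.com -> 10.0.0.1 (expiry=43+1=44). clock=43
Op 23: insert a.com -> 10.0.0.2 (expiry=43+3=46). clock=43
Op 24: tick 4 -> clock=47. purged={a.com,b.com}
Op 25: insert c.com -> 10.0.0.2 (expiry=47+7=54). clock=47
Op 26: tick 6 -> clock=53.
Op 27: tick 6 -> clock=59. purged={c.com}
Op 28: insert c.com -> 10.0.0.2 (expiry=59+2=61). clock=59
Op 29: insert b.com -> 10.0.0.1 (expiry=59+2=61). clock=59
Op 30: tick 3 -> clock=62. purged={b.com,c.com}
Final cache (unexpired): {} -> size=0

Answer: 0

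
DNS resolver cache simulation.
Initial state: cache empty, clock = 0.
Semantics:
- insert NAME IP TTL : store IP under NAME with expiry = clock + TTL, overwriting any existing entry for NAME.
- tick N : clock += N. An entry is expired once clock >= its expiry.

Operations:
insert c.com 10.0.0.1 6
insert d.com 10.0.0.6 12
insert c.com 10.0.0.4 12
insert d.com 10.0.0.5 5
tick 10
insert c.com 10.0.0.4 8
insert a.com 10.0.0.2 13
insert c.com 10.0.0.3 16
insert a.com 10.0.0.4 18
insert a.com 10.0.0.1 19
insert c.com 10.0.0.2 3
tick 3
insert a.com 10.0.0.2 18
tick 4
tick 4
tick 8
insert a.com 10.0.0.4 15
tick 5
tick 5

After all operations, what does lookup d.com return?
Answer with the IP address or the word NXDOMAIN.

Op 1: insert c.com -> 10.0.0.1 (expiry=0+6=6). clock=0
Op 2: insert d.com -> 10.0.0.6 (expiry=0+12=12). clock=0
Op 3: insert c.com -> 10.0.0.4 (expiry=0+12=12). clock=0
Op 4: insert d.com -> 10.0.0.5 (expiry=0+5=5). clock=0
Op 5: tick 10 -> clock=10. purged={d.com}
Op 6: insert c.com -> 10.0.0.4 (expiry=10+8=18). clock=10
Op 7: insert a.com -> 10.0.0.2 (expiry=10+13=23). clock=10
Op 8: insert c.com -> 10.0.0.3 (expiry=10+16=26). clock=10
Op 9: insert a.com -> 10.0.0.4 (expiry=10+18=28). clock=10
Op 10: insert a.com -> 10.0.0.1 (expiry=10+19=29). clock=10
Op 11: insert c.com -> 10.0.0.2 (expiry=10+3=13). clock=10
Op 12: tick 3 -> clock=13. purged={c.com}
Op 13: insert a.com -> 10.0.0.2 (expiry=13+18=31). clock=13
Op 14: tick 4 -> clock=17.
Op 15: tick 4 -> clock=21.
Op 16: tick 8 -> clock=29.
Op 17: insert a.com -> 10.0.0.4 (expiry=29+15=44). clock=29
Op 18: tick 5 -> clock=34.
Op 19: tick 5 -> clock=39.
lookup d.com: not in cache (expired or never inserted)

Answer: NXDOMAIN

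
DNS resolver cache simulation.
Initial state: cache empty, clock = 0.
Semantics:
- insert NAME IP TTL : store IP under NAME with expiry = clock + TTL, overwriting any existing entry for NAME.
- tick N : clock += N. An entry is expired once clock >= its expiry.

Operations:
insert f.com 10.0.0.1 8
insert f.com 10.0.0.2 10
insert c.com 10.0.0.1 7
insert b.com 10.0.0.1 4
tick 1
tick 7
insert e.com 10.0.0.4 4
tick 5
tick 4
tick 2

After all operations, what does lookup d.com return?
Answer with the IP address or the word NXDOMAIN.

Op 1: insert f.com -> 10.0.0.1 (expiry=0+8=8). clock=0
Op 2: insert f.com -> 10.0.0.2 (expiry=0+10=10). clock=0
Op 3: insert c.com -> 10.0.0.1 (expiry=0+7=7). clock=0
Op 4: insert b.com -> 10.0.0.1 (expiry=0+4=4). clock=0
Op 5: tick 1 -> clock=1.
Op 6: tick 7 -> clock=8. purged={b.com,c.com}
Op 7: insert e.com -> 10.0.0.4 (expiry=8+4=12). clock=8
Op 8: tick 5 -> clock=13. purged={e.com,f.com}
Op 9: tick 4 -> clock=17.
Op 10: tick 2 -> clock=19.
lookup d.com: not in cache (expired or never inserted)

Answer: NXDOMAIN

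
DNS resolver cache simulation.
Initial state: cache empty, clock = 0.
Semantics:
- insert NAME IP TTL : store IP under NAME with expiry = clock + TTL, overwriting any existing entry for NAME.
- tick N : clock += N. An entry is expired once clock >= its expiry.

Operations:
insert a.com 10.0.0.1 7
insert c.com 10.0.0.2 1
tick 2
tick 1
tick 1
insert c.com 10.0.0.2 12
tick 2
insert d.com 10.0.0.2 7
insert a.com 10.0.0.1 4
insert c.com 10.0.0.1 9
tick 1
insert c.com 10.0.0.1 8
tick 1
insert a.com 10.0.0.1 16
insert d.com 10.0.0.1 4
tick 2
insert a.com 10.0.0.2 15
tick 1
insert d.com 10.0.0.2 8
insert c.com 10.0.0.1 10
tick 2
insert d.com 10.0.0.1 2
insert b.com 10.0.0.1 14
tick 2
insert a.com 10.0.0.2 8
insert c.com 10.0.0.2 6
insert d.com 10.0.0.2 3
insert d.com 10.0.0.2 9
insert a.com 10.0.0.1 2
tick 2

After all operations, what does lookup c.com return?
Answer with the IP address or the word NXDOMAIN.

Op 1: insert a.com -> 10.0.0.1 (expiry=0+7=7). clock=0
Op 2: insert c.com -> 10.0.0.2 (expiry=0+1=1). clock=0
Op 3: tick 2 -> clock=2. purged={c.com}
Op 4: tick 1 -> clock=3.
Op 5: tick 1 -> clock=4.
Op 6: insert c.com -> 10.0.0.2 (expiry=4+12=16). clock=4
Op 7: tick 2 -> clock=6.
Op 8: insert d.com -> 10.0.0.2 (expiry=6+7=13). clock=6
Op 9: insert a.com -> 10.0.0.1 (expiry=6+4=10). clock=6
Op 10: insert c.com -> 10.0.0.1 (expiry=6+9=15). clock=6
Op 11: tick 1 -> clock=7.
Op 12: insert c.com -> 10.0.0.1 (expiry=7+8=15). clock=7
Op 13: tick 1 -> clock=8.
Op 14: insert a.com -> 10.0.0.1 (expiry=8+16=24). clock=8
Op 15: insert d.com -> 10.0.0.1 (expiry=8+4=12). clock=8
Op 16: tick 2 -> clock=10.
Op 17: insert a.com -> 10.0.0.2 (expiry=10+15=25). clock=10
Op 18: tick 1 -> clock=11.
Op 19: insert d.com -> 10.0.0.2 (expiry=11+8=19). clock=11
Op 20: insert c.com -> 10.0.0.1 (expiry=11+10=21). clock=11
Op 21: tick 2 -> clock=13.
Op 22: insert d.com -> 10.0.0.1 (expiry=13+2=15). clock=13
Op 23: insert b.com -> 10.0.0.1 (expiry=13+14=27). clock=13
Op 24: tick 2 -> clock=15. purged={d.com}
Op 25: insert a.com -> 10.0.0.2 (expiry=15+8=23). clock=15
Op 26: insert c.com -> 10.0.0.2 (expiry=15+6=21). clock=15
Op 27: insert d.com -> 10.0.0.2 (expiry=15+3=18). clock=15
Op 28: insert d.com -> 10.0.0.2 (expiry=15+9=24). clock=15
Op 29: insert a.com -> 10.0.0.1 (expiry=15+2=17). clock=15
Op 30: tick 2 -> clock=17. purged={a.com}
lookup c.com: present, ip=10.0.0.2 expiry=21 > clock=17

Answer: 10.0.0.2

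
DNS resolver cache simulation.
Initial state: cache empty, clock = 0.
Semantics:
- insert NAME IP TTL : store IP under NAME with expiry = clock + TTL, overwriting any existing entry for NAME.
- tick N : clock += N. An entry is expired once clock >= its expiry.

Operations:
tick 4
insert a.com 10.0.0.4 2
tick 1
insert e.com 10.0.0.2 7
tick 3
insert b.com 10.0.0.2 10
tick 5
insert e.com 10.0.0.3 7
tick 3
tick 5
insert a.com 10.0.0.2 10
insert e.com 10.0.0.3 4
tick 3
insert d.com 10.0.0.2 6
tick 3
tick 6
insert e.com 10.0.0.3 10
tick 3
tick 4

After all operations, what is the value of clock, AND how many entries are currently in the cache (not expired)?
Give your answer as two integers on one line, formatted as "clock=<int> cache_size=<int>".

Op 1: tick 4 -> clock=4.
Op 2: insert a.com -> 10.0.0.4 (expiry=4+2=6). clock=4
Op 3: tick 1 -> clock=5.
Op 4: insert e.com -> 10.0.0.2 (expiry=5+7=12). clock=5
Op 5: tick 3 -> clock=8. purged={a.com}
Op 6: insert b.com -> 10.0.0.2 (expiry=8+10=18). clock=8
Op 7: tick 5 -> clock=13. purged={e.com}
Op 8: insert e.com -> 10.0.0.3 (expiry=13+7=20). clock=13
Op 9: tick 3 -> clock=16.
Op 10: tick 5 -> clock=21. purged={b.com,e.com}
Op 11: insert a.com -> 10.0.0.2 (expiry=21+10=31). clock=21
Op 12: insert e.com -> 10.0.0.3 (expiry=21+4=25). clock=21
Op 13: tick 3 -> clock=24.
Op 14: insert d.com -> 10.0.0.2 (expiry=24+6=30). clock=24
Op 15: tick 3 -> clock=27. purged={e.com}
Op 16: tick 6 -> clock=33. purged={a.com,d.com}
Op 17: insert e.com -> 10.0.0.3 (expiry=33+10=43). clock=33
Op 18: tick 3 -> clock=36.
Op 19: tick 4 -> clock=40.
Final clock = 40
Final cache (unexpired): {e.com} -> size=1

Answer: clock=40 cache_size=1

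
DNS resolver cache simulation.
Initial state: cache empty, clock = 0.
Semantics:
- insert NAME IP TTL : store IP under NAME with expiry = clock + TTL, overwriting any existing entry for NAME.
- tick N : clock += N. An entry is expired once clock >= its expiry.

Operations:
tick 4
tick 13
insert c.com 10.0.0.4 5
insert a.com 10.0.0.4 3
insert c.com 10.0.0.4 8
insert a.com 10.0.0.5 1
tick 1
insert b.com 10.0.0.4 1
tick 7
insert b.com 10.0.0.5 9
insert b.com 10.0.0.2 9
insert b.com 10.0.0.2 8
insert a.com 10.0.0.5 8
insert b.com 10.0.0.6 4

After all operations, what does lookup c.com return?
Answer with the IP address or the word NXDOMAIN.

Answer: NXDOMAIN

Derivation:
Op 1: tick 4 -> clock=4.
Op 2: tick 13 -> clock=17.
Op 3: insert c.com -> 10.0.0.4 (expiry=17+5=22). clock=17
Op 4: insert a.com -> 10.0.0.4 (expiry=17+3=20). clock=17
Op 5: insert c.com -> 10.0.0.4 (expiry=17+8=25). clock=17
Op 6: insert a.com -> 10.0.0.5 (expiry=17+1=18). clock=17
Op 7: tick 1 -> clock=18. purged={a.com}
Op 8: insert b.com -> 10.0.0.4 (expiry=18+1=19). clock=18
Op 9: tick 7 -> clock=25. purged={b.com,c.com}
Op 10: insert b.com -> 10.0.0.5 (expiry=25+9=34). clock=25
Op 11: insert b.com -> 10.0.0.2 (expiry=25+9=34). clock=25
Op 12: insert b.com -> 10.0.0.2 (expiry=25+8=33). clock=25
Op 13: insert a.com -> 10.0.0.5 (expiry=25+8=33). clock=25
Op 14: insert b.com -> 10.0.0.6 (expiry=25+4=29). clock=25
lookup c.com: not in cache (expired or never inserted)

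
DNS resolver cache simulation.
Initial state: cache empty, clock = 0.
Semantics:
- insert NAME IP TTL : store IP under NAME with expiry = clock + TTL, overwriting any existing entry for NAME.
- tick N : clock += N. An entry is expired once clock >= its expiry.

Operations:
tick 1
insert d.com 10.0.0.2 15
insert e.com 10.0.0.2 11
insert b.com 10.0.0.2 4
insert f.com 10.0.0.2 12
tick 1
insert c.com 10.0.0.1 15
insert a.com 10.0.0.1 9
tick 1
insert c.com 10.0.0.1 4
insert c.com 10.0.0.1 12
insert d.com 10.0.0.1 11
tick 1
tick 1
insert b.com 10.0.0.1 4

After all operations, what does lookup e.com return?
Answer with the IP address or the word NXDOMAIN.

Answer: 10.0.0.2

Derivation:
Op 1: tick 1 -> clock=1.
Op 2: insert d.com -> 10.0.0.2 (expiry=1+15=16). clock=1
Op 3: insert e.com -> 10.0.0.2 (expiry=1+11=12). clock=1
Op 4: insert b.com -> 10.0.0.2 (expiry=1+4=5). clock=1
Op 5: insert f.com -> 10.0.0.2 (expiry=1+12=13). clock=1
Op 6: tick 1 -> clock=2.
Op 7: insert c.com -> 10.0.0.1 (expiry=2+15=17). clock=2
Op 8: insert a.com -> 10.0.0.1 (expiry=2+9=11). clock=2
Op 9: tick 1 -> clock=3.
Op 10: insert c.com -> 10.0.0.1 (expiry=3+4=7). clock=3
Op 11: insert c.com -> 10.0.0.1 (expiry=3+12=15). clock=3
Op 12: insert d.com -> 10.0.0.1 (expiry=3+11=14). clock=3
Op 13: tick 1 -> clock=4.
Op 14: tick 1 -> clock=5. purged={b.com}
Op 15: insert b.com -> 10.0.0.1 (expiry=5+4=9). clock=5
lookup e.com: present, ip=10.0.0.2 expiry=12 > clock=5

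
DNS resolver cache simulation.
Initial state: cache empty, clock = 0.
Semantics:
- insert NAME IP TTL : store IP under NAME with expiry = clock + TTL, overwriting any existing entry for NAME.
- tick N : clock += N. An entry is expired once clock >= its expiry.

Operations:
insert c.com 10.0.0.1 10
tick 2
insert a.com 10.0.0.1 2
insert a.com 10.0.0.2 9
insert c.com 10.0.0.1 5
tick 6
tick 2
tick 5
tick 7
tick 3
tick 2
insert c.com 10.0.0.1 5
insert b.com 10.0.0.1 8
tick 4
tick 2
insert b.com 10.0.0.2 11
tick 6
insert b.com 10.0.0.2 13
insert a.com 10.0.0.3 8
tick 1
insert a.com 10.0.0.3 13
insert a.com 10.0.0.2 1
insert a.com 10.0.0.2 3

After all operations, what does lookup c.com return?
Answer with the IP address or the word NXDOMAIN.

Answer: NXDOMAIN

Derivation:
Op 1: insert c.com -> 10.0.0.1 (expiry=0+10=10). clock=0
Op 2: tick 2 -> clock=2.
Op 3: insert a.com -> 10.0.0.1 (expiry=2+2=4). clock=2
Op 4: insert a.com -> 10.0.0.2 (expiry=2+9=11). clock=2
Op 5: insert c.com -> 10.0.0.1 (expiry=2+5=7). clock=2
Op 6: tick 6 -> clock=8. purged={c.com}
Op 7: tick 2 -> clock=10.
Op 8: tick 5 -> clock=15. purged={a.com}
Op 9: tick 7 -> clock=22.
Op 10: tick 3 -> clock=25.
Op 11: tick 2 -> clock=27.
Op 12: insert c.com -> 10.0.0.1 (expiry=27+5=32). clock=27
Op 13: insert b.com -> 10.0.0.1 (expiry=27+8=35). clock=27
Op 14: tick 4 -> clock=31.
Op 15: tick 2 -> clock=33. purged={c.com}
Op 16: insert b.com -> 10.0.0.2 (expiry=33+11=44). clock=33
Op 17: tick 6 -> clock=39.
Op 18: insert b.com -> 10.0.0.2 (expiry=39+13=52). clock=39
Op 19: insert a.com -> 10.0.0.3 (expiry=39+8=47). clock=39
Op 20: tick 1 -> clock=40.
Op 21: insert a.com -> 10.0.0.3 (expiry=40+13=53). clock=40
Op 22: insert a.com -> 10.0.0.2 (expiry=40+1=41). clock=40
Op 23: insert a.com -> 10.0.0.2 (expiry=40+3=43). clock=40
lookup c.com: not in cache (expired or never inserted)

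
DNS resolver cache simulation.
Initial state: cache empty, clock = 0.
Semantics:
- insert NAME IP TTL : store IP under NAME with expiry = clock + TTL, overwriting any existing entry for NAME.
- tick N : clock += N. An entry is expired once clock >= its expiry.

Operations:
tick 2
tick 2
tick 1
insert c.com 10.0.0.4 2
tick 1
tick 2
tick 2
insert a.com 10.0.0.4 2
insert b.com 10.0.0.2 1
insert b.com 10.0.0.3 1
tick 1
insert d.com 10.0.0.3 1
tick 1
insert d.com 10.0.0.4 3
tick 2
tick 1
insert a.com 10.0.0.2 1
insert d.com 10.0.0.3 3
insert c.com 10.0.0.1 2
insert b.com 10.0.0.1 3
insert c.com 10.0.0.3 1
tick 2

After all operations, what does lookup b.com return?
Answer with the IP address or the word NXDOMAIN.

Answer: 10.0.0.1

Derivation:
Op 1: tick 2 -> clock=2.
Op 2: tick 2 -> clock=4.
Op 3: tick 1 -> clock=5.
Op 4: insert c.com -> 10.0.0.4 (expiry=5+2=7). clock=5
Op 5: tick 1 -> clock=6.
Op 6: tick 2 -> clock=8. purged={c.com}
Op 7: tick 2 -> clock=10.
Op 8: insert a.com -> 10.0.0.4 (expiry=10+2=12). clock=10
Op 9: insert b.com -> 10.0.0.2 (expiry=10+1=11). clock=10
Op 10: insert b.com -> 10.0.0.3 (expiry=10+1=11). clock=10
Op 11: tick 1 -> clock=11. purged={b.com}
Op 12: insert d.com -> 10.0.0.3 (expiry=11+1=12). clock=11
Op 13: tick 1 -> clock=12. purged={a.com,d.com}
Op 14: insert d.com -> 10.0.0.4 (expiry=12+3=15). clock=12
Op 15: tick 2 -> clock=14.
Op 16: tick 1 -> clock=15. purged={d.com}
Op 17: insert a.com -> 10.0.0.2 (expiry=15+1=16). clock=15
Op 18: insert d.com -> 10.0.0.3 (expiry=15+3=18). clock=15
Op 19: insert c.com -> 10.0.0.1 (expiry=15+2=17). clock=15
Op 20: insert b.com -> 10.0.0.1 (expiry=15+3=18). clock=15
Op 21: insert c.com -> 10.0.0.3 (expiry=15+1=16). clock=15
Op 22: tick 2 -> clock=17. purged={a.com,c.com}
lookup b.com: present, ip=10.0.0.1 expiry=18 > clock=17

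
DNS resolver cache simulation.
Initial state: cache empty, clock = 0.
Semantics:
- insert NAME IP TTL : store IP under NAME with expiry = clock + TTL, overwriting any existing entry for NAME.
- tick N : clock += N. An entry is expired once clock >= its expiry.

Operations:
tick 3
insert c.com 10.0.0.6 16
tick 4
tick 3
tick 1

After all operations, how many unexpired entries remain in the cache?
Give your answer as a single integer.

Op 1: tick 3 -> clock=3.
Op 2: insert c.com -> 10.0.0.6 (expiry=3+16=19). clock=3
Op 3: tick 4 -> clock=7.
Op 4: tick 3 -> clock=10.
Op 5: tick 1 -> clock=11.
Final cache (unexpired): {c.com} -> size=1

Answer: 1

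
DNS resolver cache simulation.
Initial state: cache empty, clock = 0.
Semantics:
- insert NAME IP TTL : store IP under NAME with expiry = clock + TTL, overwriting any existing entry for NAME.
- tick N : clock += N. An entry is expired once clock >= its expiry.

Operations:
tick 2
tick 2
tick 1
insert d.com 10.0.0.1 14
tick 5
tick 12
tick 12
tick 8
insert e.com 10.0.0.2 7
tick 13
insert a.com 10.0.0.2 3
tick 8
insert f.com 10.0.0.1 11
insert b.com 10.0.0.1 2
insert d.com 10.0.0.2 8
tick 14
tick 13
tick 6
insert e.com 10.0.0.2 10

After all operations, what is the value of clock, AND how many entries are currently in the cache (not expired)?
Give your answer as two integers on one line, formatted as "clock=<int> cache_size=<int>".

Answer: clock=96 cache_size=1

Derivation:
Op 1: tick 2 -> clock=2.
Op 2: tick 2 -> clock=4.
Op 3: tick 1 -> clock=5.
Op 4: insert d.com -> 10.0.0.1 (expiry=5+14=19). clock=5
Op 5: tick 5 -> clock=10.
Op 6: tick 12 -> clock=22. purged={d.com}
Op 7: tick 12 -> clock=34.
Op 8: tick 8 -> clock=42.
Op 9: insert e.com -> 10.0.0.2 (expiry=42+7=49). clock=42
Op 10: tick 13 -> clock=55. purged={e.com}
Op 11: insert a.com -> 10.0.0.2 (expiry=55+3=58). clock=55
Op 12: tick 8 -> clock=63. purged={a.com}
Op 13: insert f.com -> 10.0.0.1 (expiry=63+11=74). clock=63
Op 14: insert b.com -> 10.0.0.1 (expiry=63+2=65). clock=63
Op 15: insert d.com -> 10.0.0.2 (expiry=63+8=71). clock=63
Op 16: tick 14 -> clock=77. purged={b.com,d.com,f.com}
Op 17: tick 13 -> clock=90.
Op 18: tick 6 -> clock=96.
Op 19: insert e.com -> 10.0.0.2 (expiry=96+10=106). clock=96
Final clock = 96
Final cache (unexpired): {e.com} -> size=1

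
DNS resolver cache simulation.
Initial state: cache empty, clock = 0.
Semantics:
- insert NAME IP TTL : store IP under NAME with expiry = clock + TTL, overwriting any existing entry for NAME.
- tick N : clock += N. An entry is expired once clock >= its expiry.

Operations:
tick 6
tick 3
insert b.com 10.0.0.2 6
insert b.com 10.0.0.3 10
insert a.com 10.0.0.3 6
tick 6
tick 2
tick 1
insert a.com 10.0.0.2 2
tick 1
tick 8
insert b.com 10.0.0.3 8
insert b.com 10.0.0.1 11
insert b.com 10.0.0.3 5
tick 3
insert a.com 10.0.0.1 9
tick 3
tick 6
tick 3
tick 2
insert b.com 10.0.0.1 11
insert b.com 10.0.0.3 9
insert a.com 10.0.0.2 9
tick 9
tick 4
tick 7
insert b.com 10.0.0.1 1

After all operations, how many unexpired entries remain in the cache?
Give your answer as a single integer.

Op 1: tick 6 -> clock=6.
Op 2: tick 3 -> clock=9.
Op 3: insert b.com -> 10.0.0.2 (expiry=9+6=15). clock=9
Op 4: insert b.com -> 10.0.0.3 (expiry=9+10=19). clock=9
Op 5: insert a.com -> 10.0.0.3 (expiry=9+6=15). clock=9
Op 6: tick 6 -> clock=15. purged={a.com}
Op 7: tick 2 -> clock=17.
Op 8: tick 1 -> clock=18.
Op 9: insert a.com -> 10.0.0.2 (expiry=18+2=20). clock=18
Op 10: tick 1 -> clock=19. purged={b.com}
Op 11: tick 8 -> clock=27. purged={a.com}
Op 12: insert b.com -> 10.0.0.3 (expiry=27+8=35). clock=27
Op 13: insert b.com -> 10.0.0.1 (expiry=27+11=38). clock=27
Op 14: insert b.com -> 10.0.0.3 (expiry=27+5=32). clock=27
Op 15: tick 3 -> clock=30.
Op 16: insert a.com -> 10.0.0.1 (expiry=30+9=39). clock=30
Op 17: tick 3 -> clock=33. purged={b.com}
Op 18: tick 6 -> clock=39. purged={a.com}
Op 19: tick 3 -> clock=42.
Op 20: tick 2 -> clock=44.
Op 21: insert b.com -> 10.0.0.1 (expiry=44+11=55). clock=44
Op 22: insert b.com -> 10.0.0.3 (expiry=44+9=53). clock=44
Op 23: insert a.com -> 10.0.0.2 (expiry=44+9=53). clock=44
Op 24: tick 9 -> clock=53. purged={a.com,b.com}
Op 25: tick 4 -> clock=57.
Op 26: tick 7 -> clock=64.
Op 27: insert b.com -> 10.0.0.1 (expiry=64+1=65). clock=64
Final cache (unexpired): {b.com} -> size=1

Answer: 1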